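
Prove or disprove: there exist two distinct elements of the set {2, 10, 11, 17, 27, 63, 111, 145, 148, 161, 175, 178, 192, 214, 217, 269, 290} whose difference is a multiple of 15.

2 and 17 are such a pair.

Reduce each element mod 15: 2↦2, 10↦10, 11↦11, 17↦2, 27↦12, 63↦3, 111↦6, 145↦10, 148↦13, 161↦11, 175↦10, 178↦13, 192↦12, 214↦4, 217↦7, 269↦14, 290↦5. The residue 2 repeats (at 2 and 17), and 17 − 2 = 15 = 1·15.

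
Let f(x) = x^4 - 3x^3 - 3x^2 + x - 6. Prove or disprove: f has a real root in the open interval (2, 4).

Such a root exists.

f(2) = -24 and f(4) = 14, which have opposite signs.
Since f is a polynomial it is continuous on [2, 4].
By the Intermediate Value Theorem f must vanish at some point of (2, 4).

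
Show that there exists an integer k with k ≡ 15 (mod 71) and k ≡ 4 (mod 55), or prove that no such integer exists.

gcd(71, 55) = 1, so the Chinese Remainder Theorem guarantees exactly one residue class mod 3905 satisfying both.
Any solution of the first congruence is k = 15 + 71t; substituting into the second, 71t ≡ 4 − 15 ≡ 44 (mod 55).
71 ≡ 16 (mod 55), so this reads 16t ≡ 44 (mod 55). Note 16·31 = 496 ≡ 1 (mod 55) (as 496 − 1 = 9·55), so 16⁻¹ ≡ 31.
Multiplying by 31: t ≡ 31·44 = 1364 ≡ 44 (mod 55).
With t = 44: k = 15 + 71·44 = 3139.
Verify: 3139 = 44·71 + 15 and 3139 = 57·55 + 4. ✓

k = 3139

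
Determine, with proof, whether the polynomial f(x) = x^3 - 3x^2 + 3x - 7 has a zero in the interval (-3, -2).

The endpoint values f(-3) = -70 and f(-2) = -33 are both negative. Claim: f(x) < 0 for every x in (-3, -2).
Substitute x = -2 − u, where 0 < u < 1 on the interval. Expanding, f(-2 − u) = -u^3 - 9u^2 - 27u - 33.
The nonzero coefficients here are all negative, so for u > 0 every term is negative (or zero), and the constant term -33 is strictly negative.
So f is strictly negative on (-3, -2); no root exists in the interval.

No such root exists.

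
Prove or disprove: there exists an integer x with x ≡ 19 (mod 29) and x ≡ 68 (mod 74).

Since 29 and 74 share no common factor, CRT says the pair of congruences has a solution (unique mod 2146).
Any solution of the first congruence is x = 19 + 29t; substituting into the second, 29t ≡ 68 − 19 ≡ 49 (mod 74).
To invert 29 modulo 74: 74 = 2·29 + 16, 29 = 1·16 + 13, 16 = 1·13 + 3, 13 = 4·3 + 1, 3 = 3·1 + 0, and unwinding, 1 = 13 − 4·3 = 13 − 4·(16 − 1·13) = −4·16 + 5·13 = −4·16 + 5·(29 − 1·16) = 5·29 − 9·16 = 5·29 − 9·(74 − 2·29) = −9·74 + 23·29. Thus 29⁻¹ ≡ 23 (mod 74).
Multiplying by 23: t ≡ 23·49 = 1127 ≡ 17 (mod 74).
Taking t = 17 gives x = 19 + 29·17 = 512.
Check: 512 mod 29 = 19, 512 mod 74 = 68. ✓

x = 512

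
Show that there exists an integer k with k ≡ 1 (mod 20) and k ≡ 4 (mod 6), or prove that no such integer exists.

No, no such integer exists.

gcd(20, 6) = 2. If k ≡ 1 (mod 20) and k ≡ 4 (mod 6), then k ≡ 1 (mod 2) and k ≡ 4 (mod 2).
However 1 ≡ 1 and 4 ≡ 0 (mod 2), and 1 ≠ 0.
Hence the system has no solution.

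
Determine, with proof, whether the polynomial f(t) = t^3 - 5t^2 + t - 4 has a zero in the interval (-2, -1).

The endpoint values f(-2) = -34 and f(-1) = -11 are both negative. Claim: f(t) < 0 for every t in (-2, -1).
Substitute t = -1 − u, where 0 < u < 1 on the interval. Expanding, f(-1 − u) = -u^3 - 8u^2 - 14u - 11.
The nonzero coefficients here are all negative, so for u > 0 every term is negative (or zero), and the constant term -11 is strictly negative.
So f is strictly negative on (-2, -1); no root exists in the interval.

f has no root in that interval.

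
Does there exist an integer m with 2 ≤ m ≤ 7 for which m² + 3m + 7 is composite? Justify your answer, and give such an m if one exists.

m = 3

At m = 3: 3² + 3·3 + 7 = 25 = 5·5, which is composite.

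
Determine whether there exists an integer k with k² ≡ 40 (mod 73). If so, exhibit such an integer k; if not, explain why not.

73 is prime, so by Euler's criterion 40 is a square mod 73 iff 40^((73−1)/2) = 40^36 ≡ 1 (mod 73).
Squaring successively (mod 73): 40^2 = 1600 ≡ 67; 40^4 ≡ 67² = 4489 ≡ 36; 40^8 ≡ 36² = 1296 ≡ 55; 40^16 ≡ 55² = 3025 ≡ 32; 40^32 ≡ 32² = 1024 ≡ 2.
Since 36 = 32 + 4, 40^36 ≡ 2 · 36; multiplying out mod 73: 2·36 = 72 ≡ 72. Thus 40^36 ≡ 72 ≡ −1 (mod 73).
The value −1 means 40 is a non-residue modulo 73, so k² ≡ 40 (mod 73) is impossible.

No, no such integer exists.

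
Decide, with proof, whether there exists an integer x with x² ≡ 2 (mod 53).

Apply Euler's criterion with the prime 53: 2 is a quadratic residue iff 2^26 ≡ 1 (mod 53), and a non-residue iff it is ≡ −1.
Squaring successively (mod 53): 2^2 = 4 ≡ 4; 2^4 ≡ 4² = 16 ≡ 16; 2^8 ≡ 16² = 256 ≡ 44; 2^16 ≡ 44² = 1936 ≡ 28.
Since 26 = 16 + 8 + 2, 2^26 ≡ 28 · 44 · 4; multiplying out mod 53: 28·44 = 1232 ≡ 13, then 13·4 = 52 ≡ 52. Thus 2^26 ≡ 52 ≡ −1 (mod 53).
The value −1 means 2 is a non-residue modulo 53, so x² ≡ 2 (mod 53) is impossible.

No such integer exists.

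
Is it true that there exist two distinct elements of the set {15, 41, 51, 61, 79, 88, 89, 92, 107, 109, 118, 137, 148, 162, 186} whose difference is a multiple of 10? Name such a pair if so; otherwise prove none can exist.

41 mod 10 = 1 and 51 mod 10 = 1, so 51 − 41 = 10 = 1·10.

Yes: 41 and 51.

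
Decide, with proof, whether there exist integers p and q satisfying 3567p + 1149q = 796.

gcd(3567, 1149) = 3, so every integer of the form 3567p + 1149q is a multiple of 3.
However 796 leaves remainder 1 on division by 3.
Therefore 3567p + 1149q = 796 has no solution in integers.

No, no such integers exist.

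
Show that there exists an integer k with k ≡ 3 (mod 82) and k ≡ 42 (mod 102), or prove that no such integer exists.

No, no such integer exists.

gcd(82, 102) = 2. If k ≡ 3 (mod 82) and k ≡ 42 (mod 102), then k ≡ 3 (mod 2) and k ≡ 42 (mod 2).
These are incompatible: 3 − 42 = -39 is not divisible by 2.
So no integer satisfies both congruences.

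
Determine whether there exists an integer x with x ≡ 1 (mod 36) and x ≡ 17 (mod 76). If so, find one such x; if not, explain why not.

Here gcd(36, 76) = 4, and both 1 and 17 leave remainder 1 mod 4, so the system is consistent.
Write x = 1 + 36t. Then 36t ≡ 17 − 1 ≡ 16 (mod 76); dividing through by 4 gives 9t ≡ 4 (mod 19).
Note 9·17 = 153 ≡ 1 (mod 19) (as 153 − 1 = 8·19), so 9⁻¹ ≡ 17.
Multiplying by 17: t ≡ 17·4 = 68 ≡ 11 (mod 19).
Then x = 1 + 36·11 = 397.
Verify: 397 = 11·36 + 1 and 397 = 5·76 + 17. ✓

x = 397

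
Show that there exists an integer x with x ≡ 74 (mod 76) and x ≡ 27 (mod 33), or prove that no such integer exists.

x = 1974

gcd(76, 33) = 1, so the Chinese Remainder Theorem guarantees exactly one residue class mod 2508 satisfying both.
Write x = 74 + 76t and require 74 + 76t ≡ 27 (mod 33), i.e. 76t ≡ 19 (mod 33).
76 ≡ 10 (mod 33), so this reads 10t ≡ 19 (mod 33). Invert 10 mod 33 by the Euclidean algorithm: 33 = 3·10 + 3, 10 = 3·3 + 1, 3 = 3·1 + 0; back-substituting, 1 = 10 − 3·3 = 10 − 3·(33 − 3·10) = −3·33 + 10·10. Hence 10·10 ≡ 1, so 10⁻¹ ≡ 10 (mod 33).
Multiplying by 10: t ≡ 10·19 = 190 ≡ 25 (mod 33).
With t = 25: x = 74 + 76·25 = 1974.
Indeed 1974 ≡ 74 (mod 76) and 1974 ≡ 27 (mod 33).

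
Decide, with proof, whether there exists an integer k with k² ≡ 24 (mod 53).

Take k = 17. Then 17² = 289 = 5·53 + 24, so 17² ≡ 24 (mod 53).

k = 17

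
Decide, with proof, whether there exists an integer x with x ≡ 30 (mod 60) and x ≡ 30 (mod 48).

x = 30

Here gcd(60, 48) = 12, and both 30 and 30 leave remainder 6 mod 12, so the system is consistent.
The smallest candidate x = 30 works directly: 30 ≡ 30 (mod 48).
Verify: 30 = 0·60 + 30 and 30 = 0·48 + 30. ✓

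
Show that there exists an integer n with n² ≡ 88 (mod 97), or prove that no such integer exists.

n = 31

Take n = 31. Then 31² = 961 = 9·97 + 88, so 31² ≡ 88 (mod 97).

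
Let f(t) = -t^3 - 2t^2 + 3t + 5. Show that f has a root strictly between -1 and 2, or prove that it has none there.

f(-1) = 1 and f(2) = -5, which have opposite signs.
As a polynomial, f is continuous on every closed interval.
By the Intermediate Value Theorem, f takes the value 0 somewhere in the open interval.

Such a root exists.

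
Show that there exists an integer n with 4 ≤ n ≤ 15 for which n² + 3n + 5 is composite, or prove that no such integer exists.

At n = 11: 11² + 3·11 + 5 = 159 = 3·53, which is composite.

n = 11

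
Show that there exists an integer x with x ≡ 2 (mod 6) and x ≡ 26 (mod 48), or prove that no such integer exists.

x = 26

Here gcd(6, 48) = 6, and both 2 and 26 leave remainder 2 mod 6, so the system is consistent.
Step through x = 2, 2 + 6, 2 + 2·6, …: the values 2, 8, 14, 20, 26 reduce mod 48 to 2, 8, 14, 20, 26. The value 26 hits 26.
Verify: 26 = 4·6 + 2 and 26 = 0·48 + 26. ✓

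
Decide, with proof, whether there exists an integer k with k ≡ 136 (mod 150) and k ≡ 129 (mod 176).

gcd(150, 176) = 2. If k ≡ 136 (mod 150) and k ≡ 129 (mod 176), then k ≡ 136 (mod 2) and k ≡ 129 (mod 2).
These are incompatible: 136 − 129 = 7 is not divisible by 2.
Therefore no such k exists.

No, no such integer exists.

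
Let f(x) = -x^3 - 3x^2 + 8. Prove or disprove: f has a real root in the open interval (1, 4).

f(1) = 4 and f(4) = -104, which have opposite signs.
f is continuous everywhere (it is a polynomial), in particular on [1, 4].
By the Intermediate Value Theorem, f takes the value 0 somewhere in the open interval.

Yes, f has a root in the interval.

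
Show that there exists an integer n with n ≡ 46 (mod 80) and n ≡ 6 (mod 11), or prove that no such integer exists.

The moduli 80 and 11 are coprime, so by the Chinese Remainder Theorem a unique solution modulo 880 exists.
Any solution of the first congruence is n = 46 + 80t; substituting into the second, 80t ≡ 6 − 46 ≡ 4 (mod 11).
80 ≡ 3 (mod 11), so this reads 3t ≡ 4 (mod 11). Since 3·4 = 12 = 1·11 + 1, the inverse of 3 mod 11 is 4.
Multiplying by 4: t ≡ 4·4 = 16 ≡ 5 (mod 11).
With t = 5: n = 46 + 80·5 = 446.
Verify: 446 = 5·80 + 46 and 446 = 40·11 + 6. ✓

n = 446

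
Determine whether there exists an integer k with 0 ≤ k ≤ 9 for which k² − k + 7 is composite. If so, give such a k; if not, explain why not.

At k = 7: 7² − 7 + 7 = 49 = 7·7, which is composite.

k = 7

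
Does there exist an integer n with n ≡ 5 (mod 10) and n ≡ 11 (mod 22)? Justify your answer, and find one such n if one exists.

Here gcd(10, 22) = 2, and both 5 and 11 leave remainder 1 mod 2, so the system is consistent.
Step through n = 5, 5 + 10, 5 + 2·10, …: the values 5, 15, 25, 35, 45, 55 reduce mod 22 to 5, 15, 3, 13, 1, 11. The value 55 hits 11.
Check: 55 mod 10 = 5, 55 mod 22 = 11. ✓

n = 55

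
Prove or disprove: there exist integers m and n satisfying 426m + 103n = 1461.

m = 97, n = -387

Since gcd(426, 103) = 1, every integer is an integer combination of 426 and 103.
Run the Euclidean algorithm on 426 and 103: 426 = 4·103 + 14, 103 = 7·14 + 5, 14 = 2·5 + 4, 5 = 1·4 + 1, 4 = 4·1 + 0.
Back-substituting, 1 = 5 − 1·4 = 5 − (14 − 2·5) = −14 + 3·5 = −14 + 3·(103 − 7·14) = 3·103 − 22·14 = 3·103 − 22·(426 − 4·103) = −22·426 + 91·103; that is, 426·(-22) + 103·91 = 1.
Scaling by 1461 gives the particular solution (m, n) = (-32142, 132951).
Adding 313·103 to m and subtracting 313·426 from n gives the tidier solution (97, -387).
Check: 426·97 + 103·(-387) = 41322 − 39861 = 1461. ✓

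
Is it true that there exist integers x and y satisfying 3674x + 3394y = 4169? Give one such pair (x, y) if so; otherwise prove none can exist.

No such integers exist.

gcd(3674, 3394) = 2, so every integer of the form 3674x + 3394y is a multiple of 2.
But 4169 = 2·2084 + 1, so 2 ∤ 4169.
So the equation is unsolvable over ℤ.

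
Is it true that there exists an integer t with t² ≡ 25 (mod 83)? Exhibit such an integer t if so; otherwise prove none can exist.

t = 5

Take t = 5. Then 5² = 25, and since 0 ≤ 25 < 83 this is already reduced: 5² ≡ 25 (mod 83).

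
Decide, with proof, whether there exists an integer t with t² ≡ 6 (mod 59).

59 is prime, so by Euler's criterion 6 is a square mod 59 iff 6^((59−1)/2) = 6^29 ≡ 1 (mod 59).
Squaring successively (mod 59): 6^2 = 36 ≡ 36; 6^4 ≡ 36² = 1296 ≡ 57; 6^8 ≡ 57² = 3249 ≡ 4; 6^16 ≡ 4² = 16 ≡ 16.
Since 29 = 16 + 8 + 4 + 1, 6^29 ≡ 16 · 4 · 57 · 6; multiplying out mod 59: 16·4 = 64 ≡ 5, then 5·57 = 285 ≡ 49, then 49·6 = 294 ≡ 58. Thus 6^29 ≡ 58 ≡ −1 (mod 59).
The value −1 means 6 is a non-residue modulo 59, so t² ≡ 6 (mod 59) is impossible.

No, no such integer exists.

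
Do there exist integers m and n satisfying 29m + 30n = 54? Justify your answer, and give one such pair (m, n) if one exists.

Since gcd(29, 30) = 1, every integer is an integer combination of 29 and 30.
Euclidean algorithm: 30 = 1·29 + 1, 29 = 29·1 + 0.
Working back up the chain: 1 = 30 − 1·29. So 29·(-1) + 30·1 = 1.
Times 54: 29·(-54) + 30·54 = 54, so (-54, 54) solves it.
Shifting by a multiple of (30, −29) keeps it a solution: m = -54 + 2·30 = 6, n = 54 − 2·29 = -4.
Indeed 29·6 + 30·(-4) = 174 − 120 = 54.

m = 6, n = -4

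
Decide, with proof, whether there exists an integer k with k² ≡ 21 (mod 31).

No such integer exists.

Apply Euler's criterion with the prime 31: 21 is a quadratic residue iff 21^15 ≡ 1 (mod 31), and a non-residue iff it is ≡ −1.
Repeated squaring mod 31: 21^2 = 441 ≡ 7; 21^4 ≡ 7² = 49 ≡ 18; 21^8 ≡ 18² = 324 ≡ 14.
Since 15 = 8 + 4 + 2 + 1, 21^15 ≡ 14 · 18 · 7 · 21; multiplying out mod 31: 14·18 = 252 ≡ 4, then 4·7 = 28 ≡ 28, then 28·21 = 588 ≡ 30. Thus 21^15 ≡ 30 ≡ −1 (mod 31).
By Euler's criterion 21 is a quadratic non-residue mod 31: no k satisfies k² ≡ 21 (mod 31).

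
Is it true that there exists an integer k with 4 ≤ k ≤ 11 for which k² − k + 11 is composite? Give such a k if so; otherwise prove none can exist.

At k = 11: 11² − 11 + 11 = 121 = 11·11, which is composite.

k = 11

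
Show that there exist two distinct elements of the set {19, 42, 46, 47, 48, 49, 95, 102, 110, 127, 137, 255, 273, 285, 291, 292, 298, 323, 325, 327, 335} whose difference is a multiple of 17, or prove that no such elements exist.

19 and 291 are such a pair.

19 mod 17 = 2 and 291 mod 17 = 2, so 291 − 19 = 272 = 16·17.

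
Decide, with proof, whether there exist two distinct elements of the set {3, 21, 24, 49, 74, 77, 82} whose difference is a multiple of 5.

Yes: 24 and 49.

Reduce each element mod 5: 3↦3, 21↦1, 24↦4, 49↦4, 74↦4, 77↦2, 82↦2. The residue 4 repeats (at 24 and 49), and 49 − 24 = 25 = 5·5.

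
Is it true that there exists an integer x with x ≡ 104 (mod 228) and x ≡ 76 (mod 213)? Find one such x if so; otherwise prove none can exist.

No such integer exists.

Both moduli are multiples of 3 = gcd(228, 213), so any solution would satisfy x ≡ 104 and x ≡ 76 modulo 3 simultaneously.
But 104 mod 3 = 2 while 76 mod 3 = 1, a contradiction.
Hence the system has no solution.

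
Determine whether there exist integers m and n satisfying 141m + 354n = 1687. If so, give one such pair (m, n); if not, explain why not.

Both 141 and 354 are divisible by gcd(141, 354) = 3, hence so is any combination 141m + 354n.
But 1687 is not a multiple of 3 (it leaves remainder 1).
Hence no integers m, n satisfy the equation.

There are no such integers.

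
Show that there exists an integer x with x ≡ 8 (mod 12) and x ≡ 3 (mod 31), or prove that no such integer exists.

x = 344

The moduli 12 and 31 are coprime, so by the Chinese Remainder Theorem a unique solution modulo 372 exists.
Write x = 8 + 12t and require 8 + 12t ≡ 3 (mod 31), i.e. 12t ≡ 26 (mod 31).
Since 12·13 = 156 = 5·31 + 1, the inverse of 12 mod 31 is 13.
Therefore t ≡ 13·26 = 338 ≡ 28 (mod 31).
Taking t = 28 gives x = 8 + 12·28 = 344.
Verify: 344 = 28·12 + 8 and 344 = 11·31 + 3. ✓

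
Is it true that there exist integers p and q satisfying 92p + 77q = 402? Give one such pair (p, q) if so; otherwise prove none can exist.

p = 73, q = -82

92 and 77 are coprime, so 92p + 77q ranges over all of ℤ.
Euclidean algorithm: 92 = 1·77 + 15, 77 = 5·15 + 2, 15 = 7·2 + 1, 2 = 2·1 + 0.
Unwinding: 1 = 15 − 7·2 = 15 − 7·(77 − 5·15) = −7·77 + 36·15 = −7·77 + 36·(92 − 1·77) = 36·92 − 43·77, i.e. 92·36 + 77·(-43) = 1.
Multiplying through by 402: p = 36·402 = 14472, q = (-43)·402 = -17286 is a solution.
Subtracting 187·77 from p and adding 187·92 to q gives the tidier solution (73, -82).
Indeed 92·73 + 77·(-82) = 6716 − 6314 = 402.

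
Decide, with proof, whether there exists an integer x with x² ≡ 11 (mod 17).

Since (17 − x)² ≡ x² (mod 17), it suffices to square x = 0, 1, …, 8: the residues are 0, 1, 4, 9, 16, 8, 2, 15, 13.
So the quadratic residues mod 17 are {0, 1, 2, 4, 8, 9, 13, 15, 16}, and 11 is not among them.
Therefore x² ≡ 11 (mod 17) has no solution.

No such integer exists.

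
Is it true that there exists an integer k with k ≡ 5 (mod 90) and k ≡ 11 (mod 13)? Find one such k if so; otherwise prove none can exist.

k = 635

The moduli 90 and 13 are coprime, so by the Chinese Remainder Theorem a unique solution modulo 1170 exists.
Any solution of the first congruence is k = 5 + 90t; substituting into the second, 90t ≡ 11 − 5 ≡ 6 (mod 13).
90 ≡ 12 (mod 13), so this reads 12t ≡ 6 (mod 13). Invert 12 mod 13 by the Euclidean algorithm: 13 = 1·12 + 1, 12 = 12·1 + 0; back-substituting, 1 = 13 − 1·12. Hence 12·(-1) ≡ 1, so 12⁻¹ ≡ -1 ≡ 12 (mod 13).
Multiplying by 12: t ≡ 12·6 = 72 ≡ 7 (mod 13).
With t = 7: k = 5 + 90·7 = 635.
Indeed 635 ≡ 5 (mod 90) and 635 ≡ 11 (mod 13).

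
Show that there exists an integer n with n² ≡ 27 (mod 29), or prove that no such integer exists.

Apply Euler's criterion with the prime 29: 27 is a quadratic residue iff 27^14 ≡ 1 (mod 29), and a non-residue iff it is ≡ −1.
Squaring successively (mod 29): 27^2 = 729 ≡ 4; 27^4 ≡ 4² = 16 ≡ 16; 27^8 ≡ 16² = 256 ≡ 24.
Since 14 = 8 + 4 + 2, 27^14 ≡ 24 · 16 · 4; multiplying out mod 29: 24·16 = 384 ≡ 7, then 7·4 = 28 ≡ 28. Thus 27^14 ≡ 28 ≡ −1 (mod 29).
The value −1 means 27 is a non-residue modulo 29, so n² ≡ 27 (mod 29) is impossible.

There is no such integer.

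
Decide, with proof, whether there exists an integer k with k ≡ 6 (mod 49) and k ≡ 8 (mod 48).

The moduli 49 and 48 are coprime, so by the Chinese Remainder Theorem a unique solution modulo 2352 exists.
Any solution of the first congruence is k = 6 + 49t; substituting into the second, 49t ≡ 8 − 6 ≡ 2 (mod 48).
49 ≡ 1 (mod 48), so this reads 1t ≡ 2 (mod 48). So t ≡ 2 (mod 48).
Taking t = 2 gives k = 6 + 49·2 = 104.
Verify: 104 = 2·49 + 6 and 104 = 2·48 + 8. ✓

k = 104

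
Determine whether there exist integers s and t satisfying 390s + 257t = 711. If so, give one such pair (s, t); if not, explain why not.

s = 158, t = -237

390 and 257 are coprime, so 390s + 257t ranges over all of ℤ.
Dividing repeatedly: 390 = 1·257 + 133, 257 = 1·133 + 124, 133 = 1·124 + 9, 124 = 13·9 + 7, 9 = 1·7 + 2, 7 = 3·2 + 1, 2 = 2·1 + 0.
Back-substituting, 1 = 7 − 3·2 = 7 − 3·(9 − 1·7) = −3·9 + 4·7 = −3·9 + 4·(124 − 13·9) = 4·124 − 55·9 = 4·124 − 55·(133 − 1·124) = −55·133 + 59·124 = −55·133 + 59·(257 − 1·133) = 59·257 − 114·133 = 59·257 − 114·(390 − 1·257) = −114·390 + 173·257; that is, 390·(-114) + 257·173 = 1.
Times 711: 390·(-81054) + 257·123003 = 711, so (-81054, 123003) solves it.
Adding 316·257 to s and subtracting 316·390 from t gives the tidier solution (158, -237).
Indeed 390·158 + 257·(-237) = 61620 − 60909 = 711.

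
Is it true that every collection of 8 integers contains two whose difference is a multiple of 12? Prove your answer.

Take the 8 consecutive integers 5, 6, …, 12: their residues mod 12 are all distinct because 8 ≤ 12.
The differences between them range over 1, …, 7, none of which is divisible by 12.

No, the set {5, 6, 7, 8, 9, 10, 11, 12} is a counterexample.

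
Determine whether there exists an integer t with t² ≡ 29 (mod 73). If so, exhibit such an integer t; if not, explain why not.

No, no such integer exists.

73 is prime, so by Euler's criterion 29 is a square mod 73 iff 29^((73−1)/2) = 29^36 ≡ 1 (mod 73).
Repeated squaring mod 73: 29^2 = 841 ≡ 38; 29^4 ≡ 38² = 1444 ≡ 57; 29^8 ≡ 57² = 3249 ≡ 37; 29^16 ≡ 37² = 1369 ≡ 55; 29^32 ≡ 55² = 3025 ≡ 32.
Since 36 = 32 + 4, 29^36 ≡ 32 · 57; multiplying out mod 73: 32·57 = 1824 ≡ 72. Thus 29^36 ≡ 72 ≡ −1 (mod 73).
The value −1 means 29 is a non-residue modulo 73, so t² ≡ 29 (mod 73) is impossible.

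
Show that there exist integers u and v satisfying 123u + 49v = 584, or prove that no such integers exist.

u = 41, v = -91

123 and 49 are coprime, so 123u + 49v ranges over all of ℤ.
Run the Euclidean algorithm on 123 and 49: 123 = 2·49 + 25, 49 = 1·25 + 24, 25 = 1·24 + 1, 24 = 24·1 + 0.
Working back up the chain: 1 = 25 − 1·24 = 25 − (49 − 1·25) = −49 + 2·25 = −49 + 2·(123 − 2·49) = 2·123 − 5·49. So 123·2 + 49·(-5) = 1.
Multiplying through by 584: u = 2·584 = 1168, v = (-5)·584 = -2920 is a solution.
Shifting by a multiple of (49, −123) keeps it a solution: u = 1168 − 23·49 = 41, v = -2920 + 23·123 = -91.
Indeed 123·41 + 49·(-91) = 5043 − 4459 = 584.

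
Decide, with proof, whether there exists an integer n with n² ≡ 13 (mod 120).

Reduce modulo 5, which divides 120: we would need n² ≡ 3 (mod 5).
Since (5 − n)² ≡ n² (mod 5), it suffices to square n = 0, 1, …, 2: the residues are 0, 1, 4.
The set of squares mod 5 is therefore {0, 1, 4}, which does not contain 3.
Hence no integer n has n² ≡ 13 (mod 120).

No, no such integer exists.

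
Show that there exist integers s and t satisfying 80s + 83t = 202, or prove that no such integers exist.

s = 71, t = -66

80 and 83 are coprime, so 80s + 83t ranges over all of ℤ.
Euclidean algorithm: 83 = 1·80 + 3, 80 = 26·3 + 2, 3 = 1·2 + 1, 2 = 2·1 + 0.
Working back up the chain: 1 = 3 − 1·2 = 3 − (80 − 26·3) = −80 + 27·3 = −80 + 27·(83 − 1·80) = 27·83 − 28·80. So 80·(-28) + 83·27 = 1.
Scaling by 202 gives the particular solution (s, t) = (-5656, 5454).
Adding 69·83 to s and subtracting 69·80 from t gives the tidier solution (71, -66).
Indeed 80·71 + 83·(-66) = 5680 − 5478 = 202.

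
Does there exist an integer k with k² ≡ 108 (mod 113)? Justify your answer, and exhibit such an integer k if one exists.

No such integer exists.

113 is prime, so by Euler's criterion 108 is a square mod 113 iff 108^((113−1)/2) = 108^56 ≡ 1 (mod 113).
Squaring successively (mod 113): 108^2 = 11664 ≡ 25; 108^4 ≡ 25² = 625 ≡ 60; 108^8 ≡ 60² = 3600 ≡ 97; 108^16 ≡ 97² = 9409 ≡ 30; 108^32 ≡ 30² = 900 ≡ 109.
Since 56 = 32 + 16 + 8, 108^56 ≡ 109 · 30 · 97; multiplying out mod 113: 109·30 = 3270 ≡ 106, then 106·97 = 10282 ≡ 112. Thus 108^56 ≡ 112 ≡ −1 (mod 113).
By Euler's criterion 108 is a quadratic non-residue mod 113: no k satisfies k² ≡ 108 (mod 113).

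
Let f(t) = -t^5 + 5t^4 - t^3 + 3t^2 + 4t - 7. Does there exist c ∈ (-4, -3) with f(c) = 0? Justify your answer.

The endpoint values f(-4) = 2393 and f(-3) = 683 are both positive. Claim: f(t) > 0 for every t in (-4, -3).
Shift to the endpoint -3: with t = -3 − u (0 < u < 1), one computes f(-3 − u) = u^5 + 20u^4 + 151u^3 + 552u^2 + 986u + 683.
All 6 nonzero coefficients of this polynomial in u are positive; hence for u > 0 the value is a sum of positive terms (the constant 683 among them).
Therefore f(t) > 0 throughout (-4, -3), and f has no zero there.

No such root exists.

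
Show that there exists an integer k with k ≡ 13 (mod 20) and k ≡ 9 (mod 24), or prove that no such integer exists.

k = 33

gcd(20, 24) = 4. A simultaneous solution exists iff 13 ≡ 9 (mod 4); here 13 mod 4 = 1 = 9 mod 4, so it does.
Step through k = 13, 13 + 20, 13 + 2·20, …: the values 13, 33 reduce mod 24 to 13, 9. The value 33 hits 9.
Indeed 33 ≡ 13 (mod 20) and 33 ≡ 9 (mod 24).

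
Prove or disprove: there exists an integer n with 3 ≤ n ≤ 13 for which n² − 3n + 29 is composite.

n = 13

At n = 13: 13² − 3·13 + 29 = 159 = 3·53, which is composite.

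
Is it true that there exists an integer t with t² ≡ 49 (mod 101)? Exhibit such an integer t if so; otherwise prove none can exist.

Take t = 7. Then 7² = 49, and since 0 ≤ 49 < 101 this is already reduced: 7² ≡ 49 (mod 101).

t = 7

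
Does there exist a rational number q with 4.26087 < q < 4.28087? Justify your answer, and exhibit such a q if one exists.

q = 47/11

Scale by 11: the interval becomes (46.86957, 47.08957), which contains the integer 47.
Hence 47/11 is a rational number with 4.26087 < 47/11 < 4.28087.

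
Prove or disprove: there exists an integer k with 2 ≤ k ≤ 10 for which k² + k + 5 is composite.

k = 5

At k = 5: 5² + 5 + 5 = 35 = 5·7, which is composite.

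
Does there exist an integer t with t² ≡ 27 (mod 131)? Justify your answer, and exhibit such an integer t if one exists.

t = 114

t = 114 works: 114² = 12996, and 12996 − 27 = 12969 = 99·131.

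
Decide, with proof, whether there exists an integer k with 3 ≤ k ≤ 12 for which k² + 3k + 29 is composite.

At k = 5: 5² + 3·5 + 29 = 69 = 3·23, which is composite.

k = 5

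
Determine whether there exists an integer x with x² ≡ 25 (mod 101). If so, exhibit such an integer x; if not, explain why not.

x = 5

Take x = 5. Then 5² = 25, and since 0 ≤ 25 < 101 this is already reduced: 5² ≡ 25 (mod 101).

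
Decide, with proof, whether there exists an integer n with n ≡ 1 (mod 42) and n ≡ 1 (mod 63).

n = 1

The moduli are not coprime: gcd(42, 63) = 21. Compatibility requires 21 ∣ (1 − 1) = 0, which holds, so solutions exist.
In fact n = 1 itself already satisfies 1 mod 63 = 1.
Indeed 1 ≡ 1 (mod 42) and 1 ≡ 1 (mod 63).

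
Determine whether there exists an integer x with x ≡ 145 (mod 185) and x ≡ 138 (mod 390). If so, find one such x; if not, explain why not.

No such integer exists.

Reduce both congruences modulo 5, which divides 185 and 390: they say x ≡ 145 (mod 5) and x ≡ 138 (mod 5).
These are incompatible: 145 − 138 = 7 is not divisible by 5.
Therefore no such x exists.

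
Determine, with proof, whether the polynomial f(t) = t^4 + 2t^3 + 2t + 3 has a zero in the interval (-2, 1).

f(-2) = -1 and f(1) = 8, which have opposite signs.
As a polynomial, f is continuous on every closed interval.
By the Intermediate Value Theorem, f takes the value 0 somewhere in the open interval.

Yes, f has a root in the interval.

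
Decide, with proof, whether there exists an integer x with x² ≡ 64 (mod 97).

x = 89

x = 89 works: 89² = 7921, and 7921 − 64 = 7857 = 81·97.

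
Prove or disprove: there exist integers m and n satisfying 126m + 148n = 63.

Any value of 126m + 148n is a multiple of gcd(126, 148) = 2.
But 63 is not a multiple of 2 (it leaves remainder 1).
Therefore 126m + 148n = 63 has no solution in integers.

There are no such integers.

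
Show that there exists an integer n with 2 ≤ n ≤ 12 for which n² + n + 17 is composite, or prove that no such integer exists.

No, no such integer n in that range exists.

The values for n = 2, 3, …, 12 are 23, 29, 37, 47, 59, 73, 89, 107, 127, 149, 173, and each of these is prime.
So no value in the range makes the expression composite.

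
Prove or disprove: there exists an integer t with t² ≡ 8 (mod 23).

t = 10

Take t = 10. Then 10² = 100 = 4·23 + 8, so 10² ≡ 8 (mod 23).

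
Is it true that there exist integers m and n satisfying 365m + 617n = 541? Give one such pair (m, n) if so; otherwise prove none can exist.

Since gcd(365, 617) = 1, every integer is an integer combination of 365 and 617.
Run the Euclidean algorithm on 617 and 365: 617 = 1·365 + 252, 365 = 1·252 + 113, 252 = 2·113 + 26, 113 = 4·26 + 9, 26 = 2·9 + 8, 9 = 1·8 + 1, 8 = 8·1 + 0.
Unwinding: 1 = 9 − 1·8 = 9 − (26 − 2·9) = −26 + 3·9 = −26 + 3·(113 − 4·26) = 3·113 − 13·26 = 3·113 − 13·(252 − 2·113) = −13·252 + 29·113 = −13·252 + 29·(365 − 1·252) = 29·365 − 42·252 = 29·365 − 42·(617 − 1·365) = −42·617 + 71·365, i.e. 365·71 + 617·(-42) = 1.
Times 541: 365·38411 + 617·(-22722) = 541, so (38411, -22722) solves it.
Shifting by a multiple of (617, −365) keeps it a solution: m = 38411 − 62·617 = 157, n = -22722 + 62·365 = -92.
Indeed 365·157 + 617·(-92) = 57305 − 56764 = 541.

m = 157, n = -92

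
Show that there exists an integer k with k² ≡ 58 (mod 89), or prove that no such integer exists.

There is no such integer.

89 is prime, so by Euler's criterion 58 is a square mod 89 iff 58^((89−1)/2) = 58^44 ≡ 1 (mod 89).
Squaring successively (mod 89): 58^2 = 3364 ≡ 71; 58^4 ≡ 71² = 5041 ≡ 57; 58^8 ≡ 57² = 3249 ≡ 45; 58^16 ≡ 45² = 2025 ≡ 67; 58^32 ≡ 67² = 4489 ≡ 39.
Since 44 = 32 + 8 + 4, 58^44 ≡ 39 · 45 · 57; multiplying out mod 89: 39·45 = 1755 ≡ 64, then 64·57 = 3648 ≡ 88. Thus 58^44 ≡ 88 ≡ −1 (mod 89).
The value −1 means 58 is a non-residue modulo 89, so k² ≡ 58 (mod 89) is impossible.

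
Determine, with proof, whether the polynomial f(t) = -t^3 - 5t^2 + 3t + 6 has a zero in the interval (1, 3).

Such a root exists.

f(1) = 3 and f(3) = -57, which have opposite signs.
Since f is a polynomial it is continuous on [1, 3].
By the Intermediate Value Theorem, f takes the value 0 somewhere in the open interval.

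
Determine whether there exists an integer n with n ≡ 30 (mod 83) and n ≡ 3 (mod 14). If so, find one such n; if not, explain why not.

n = 1109

gcd(83, 14) = 1, so the Chinese Remainder Theorem guarantees exactly one residue class mod 1162 satisfying both.
Write n = 30 + 83t and require 30 + 83t ≡ 3 (mod 14), i.e. 83t ≡ 1 (mod 14).
83 ≡ 13 (mod 14), so this reads 13t ≡ 1 (mod 14). Invert 13 mod 14 by the Euclidean algorithm: 14 = 1·13 + 1, 13 = 13·1 + 0; back-substituting, 1 = 14 − 1·13. Hence 13·(-1) ≡ 1, so 13⁻¹ ≡ -1 ≡ 13 (mod 14).
Therefore t ≡ 13·1 = 13 (mod 14).
Taking t = 13 gives n = 30 + 83·13 = 1109.
Verify: 1109 = 13·83 + 30 and 1109 = 79·14 + 3. ✓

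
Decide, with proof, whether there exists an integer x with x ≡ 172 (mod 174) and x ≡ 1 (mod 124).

No such integer exists.

Reduce both congruences modulo 2, which divides 174 and 124: they say x ≡ 172 (mod 2) and x ≡ 1 (mod 2).
But 172 mod 2 = 0 while 1 mod 2 = 1, a contradiction.
Hence the system has no solution.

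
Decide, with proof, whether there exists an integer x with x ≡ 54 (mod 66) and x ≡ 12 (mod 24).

The moduli are not coprime: gcd(66, 24) = 6. Compatibility requires 6 ∣ (12 − 54) = -42, which holds, so solutions exist.
List candidates x ≡ 54 (mod 66): 54, 120, 186, 252. Modulo 24 these are 6, 0, 18, 12; 252 gives 12 as required.
Indeed 252 ≡ 54 (mod 66) and 252 ≡ 12 (mod 24).

x = 252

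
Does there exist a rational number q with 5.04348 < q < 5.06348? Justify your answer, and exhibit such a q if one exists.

q = 81/16

Scale by 16: the interval becomes (80.69568, 81.01568), which contains the integer 81.
So q = 81/16 works: it is a ratio of integers, and dividing 16·5.04348 < 81 < 16·5.06348 through by 16 gives 5.04348 < 81/16 < 5.06348.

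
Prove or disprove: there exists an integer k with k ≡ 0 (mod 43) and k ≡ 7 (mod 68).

k = 2795

gcd(43, 68) = 1, so the Chinese Remainder Theorem guarantees exactly one residue class mod 2924 satisfying both.
Write k = 0 + 43t and require 0 + 43t ≡ 7 (mod 68), i.e. 43t ≡ 7 (mod 68).
To invert 43 modulo 68: 68 = 1·43 + 25, 43 = 1·25 + 18, 25 = 1·18 + 7, 18 = 2·7 + 4, 7 = 1·4 + 3, 4 = 1·3 + 1, 3 = 3·1 + 0, and unwinding, 1 = 4 − 1·3 = 4 − (7 − 1·4) = −7 + 2·4 = −7 + 2·(18 − 2·7) = 2·18 − 5·7 = 2·18 − 5·(25 − 1·18) = −5·25 + 7·18 = −5·25 + 7·(43 − 1·25) = 7·43 − 12·25 = 7·43 − 12·(68 − 1·43) = −12·68 + 19·43. Thus 43⁻¹ ≡ 19 (mod 68).
Multiplying by 19: t ≡ 19·7 = 133 ≡ 65 (mod 68).
Taking t = 65 gives k = 0 + 43·65 = 2795.
Indeed 2795 ≡ 0 (mod 43) and 2795 ≡ 7 (mod 68).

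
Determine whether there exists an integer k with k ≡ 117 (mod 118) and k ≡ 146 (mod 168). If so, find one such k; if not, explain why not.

gcd(118, 168) = 2. If k ≡ 117 (mod 118) and k ≡ 146 (mod 168), then k ≡ 117 (mod 2) and k ≡ 146 (mod 2).
However 117 ≡ 1 and 146 ≡ 0 (mod 2), and 1 ≠ 0.
Hence the system has no solution.

No such integer exists.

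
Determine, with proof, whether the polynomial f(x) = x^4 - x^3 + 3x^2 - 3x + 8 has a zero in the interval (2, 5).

f has no root in that interval.

f(2) = 22 and f(5) = 568, both positive, so a sign-change argument is unavailable; we show f keeps this sign on the whole interval.
Shift to the endpoint 2: with x = 2 + u (0 < u < 3), one computes f(2 + u) = u^4 + 7u^3 + 21u^2 + 29u + 22.
All 5 nonzero coefficients of this polynomial in u are positive; hence for u > 0 the value is a sum of positive terms (the constant 22 among them).
Therefore f(x) > 0 throughout (2, 5), and f has no zero there.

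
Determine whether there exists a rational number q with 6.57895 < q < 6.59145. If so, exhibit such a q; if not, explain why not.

q = 79/12

Look for a denominator N such that an integer falls strictly between N·6.57895 and N·6.59145. N = 12 works: 12·6.57895 = 78.94740 < 79 < 79.09740 = 12·6.59145.
So q = 79/12 works: it is a ratio of integers, and dividing 12·6.57895 < 79 < 12·6.59145 through by 12 gives 6.57895 < 79/12 < 6.59145.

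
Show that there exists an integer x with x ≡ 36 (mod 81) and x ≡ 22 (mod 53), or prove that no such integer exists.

The moduli 81 and 53 are coprime, so by the Chinese Remainder Theorem a unique solution modulo 4293 exists.
Any solution of the first congruence is x = 36 + 81t; substituting into the second, 81t ≡ 22 − 36 ≡ 39 (mod 53).
81 ≡ 28 (mod 53), so this reads 28t ≡ 39 (mod 53). To invert 28 modulo 53: 53 = 1·28 + 25, 28 = 1·25 + 3, 25 = 8·3 + 1, 3 = 3·1 + 0, and unwinding, 1 = 25 − 8·3 = 25 − 8·(28 − 1·25) = −8·28 + 9·25 = −8·28 + 9·(53 − 1·28) = 9·53 − 17·28. Thus 28⁻¹ ≡ -17 ≡ 36 (mod 53).
Therefore t ≡ 36·39 = 1404 ≡ 26 (mod 53).
Taking t = 26 gives x = 36 + 81·26 = 2142.
Check: 2142 mod 81 = 36, 2142 mod 53 = 22. ✓

x = 2142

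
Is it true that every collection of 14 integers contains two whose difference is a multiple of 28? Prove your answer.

Consider the 14 integers 98, 99, …, 111. They lie in distinct residue classes modulo 28, since 14 ≤ 28.
Any two of them differ by at most 13 < 28 and by at least 1, so no difference is a multiple of 28.

No, the set {98, 99, 100, 101, 102, 103, 104, 105, 106, 107, 108, 109, 110, 111} is a counterexample.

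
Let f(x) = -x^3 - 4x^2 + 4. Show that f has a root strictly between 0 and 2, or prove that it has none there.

f(0) = 4 and f(2) = -20, which have opposite signs.
Since f is a polynomial it is continuous on [0, 2].
By the Intermediate Value Theorem f must vanish at some point of (0, 2).

Yes, f has a root in the interval.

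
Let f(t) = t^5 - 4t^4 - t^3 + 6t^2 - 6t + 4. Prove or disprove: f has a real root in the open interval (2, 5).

f(2) = -24 and f(5) = 624, which have opposite signs.
As a polynomial, f is continuous on every closed interval.
By the Intermediate Value Theorem, f takes the value 0 somewhere in the open interval.

Yes, f has a root in the interval.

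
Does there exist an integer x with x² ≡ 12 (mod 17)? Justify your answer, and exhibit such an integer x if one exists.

Computing x² mod 17 for x = 0, 1, …, 8 (enough, by the symmetry x ↦ 17 − x) gives 0, 1, 4, 9, 16, 8, 2, 15, 13.
So the quadratic residues mod 17 are {0, 1, 2, 4, 8, 9, 13, 15, 16}, and 12 is not among them.
Therefore x² ≡ 12 (mod 17) has no solution.

No such integer exists.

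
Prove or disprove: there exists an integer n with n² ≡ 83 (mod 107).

n = 61 works: 61² = 3721, and 3721 − 83 = 3638 = 34·107.

n = 61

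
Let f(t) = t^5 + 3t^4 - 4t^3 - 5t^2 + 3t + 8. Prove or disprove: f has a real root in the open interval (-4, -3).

Yes, f has a root in the interval.

f(-4) = -84 and f(-3) = 62, which have opposite signs.
f is continuous everywhere (it is a polynomial), in particular on [-4, -3].
By the Intermediate Value Theorem f must vanish at some point of (-4, -3).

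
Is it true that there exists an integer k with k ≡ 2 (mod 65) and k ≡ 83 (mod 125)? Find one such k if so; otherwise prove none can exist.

No such integer exists.

gcd(65, 125) = 5. If k ≡ 2 (mod 65) and k ≡ 83 (mod 125), then k ≡ 2 (mod 5) and k ≡ 83 (mod 5).
However 2 ≡ 2 and 83 ≡ 3 (mod 5), and 2 ≠ 3.
Hence the system has no solution.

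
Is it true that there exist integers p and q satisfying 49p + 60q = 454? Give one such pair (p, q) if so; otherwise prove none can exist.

p = 46, q = -30

Since gcd(49, 60) = 1, every integer is an integer combination of 49 and 60.
Dividing repeatedly: 60 = 1·49 + 11, 49 = 4·11 + 5, 11 = 2·5 + 1, 5 = 5·1 + 0.
Back-substituting, 1 = 11 − 2·5 = 11 − 2·(49 − 4·11) = −2·49 + 9·11 = −2·49 + 9·(60 − 1·49) = 9·60 − 11·49; that is, 49·(-11) + 60·9 = 1.
Times 454: 49·(-4994) + 60·4086 = 454, so (-4994, 4086) solves it.
The general solution is p = -4994 + 60k, q = 4086 − 49k; taking k = 84 gives the smaller pair p = 46, q = -30.
Check: 49·46 + 60·(-30) = 2254 − 1800 = 454. ✓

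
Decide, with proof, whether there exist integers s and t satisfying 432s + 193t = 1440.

s = 132, t = -288

Since gcd(432, 193) = 1, every integer is an integer combination of 432 and 193.
Dividing repeatedly: 432 = 2·193 + 46, 193 = 4·46 + 9, 46 = 5·9 + 1, 9 = 9·1 + 0.
Back-substituting, 1 = 46 − 5·9 = 46 − 5·(193 − 4·46) = −5·193 + 21·46 = −5·193 + 21·(432 − 2·193) = 21·432 − 47·193; that is, 432·21 + 193·(-47) = 1.
Times 1440: 432·30240 + 193·(-67680) = 1440, so (30240, -67680) solves it.
Subtracting 156·193 from s and adding 156·432 to t gives the tidier solution (132, -288).
Check: 432·132 + 193·(-288) = 57024 − 55584 = 1440. ✓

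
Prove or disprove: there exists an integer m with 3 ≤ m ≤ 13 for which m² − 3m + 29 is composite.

At m = 5: 5² − 3·5 + 29 = 39 = 3·13, which is composite.

m = 5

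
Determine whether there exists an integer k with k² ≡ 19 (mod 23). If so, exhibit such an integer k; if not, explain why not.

23 is prime, so by Euler's criterion 19 is a square mod 23 iff 19^((23−1)/2) = 19^11 ≡ 1 (mod 23).
Squaring successively (mod 23): 19^2 = 361 ≡ 16; 19^4 ≡ 16² = 256 ≡ 3; 19^8 ≡ 3² = 9 ≡ 9.
Since 11 = 8 + 2 + 1, 19^11 ≡ 9 · 16 · 19; multiplying out mod 23: 9·16 = 144 ≡ 6, then 6·19 = 114 ≡ 22. Thus 19^11 ≡ 22 ≡ −1 (mod 23).
By Euler's criterion 19 is a quadratic non-residue mod 23: no k satisfies k² ≡ 19 (mod 23).

No such integer exists.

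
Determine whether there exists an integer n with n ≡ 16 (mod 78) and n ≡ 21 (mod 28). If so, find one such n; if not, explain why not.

gcd(78, 28) = 2. If n ≡ 16 (mod 78) and n ≡ 21 (mod 28), then n ≡ 16 (mod 2) and n ≡ 21 (mod 2).
However 16 ≡ 0 and 21 ≡ 1 (mod 2), and 0 ≠ 1.
So no integer satisfies both congruences.

No such integer exists.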